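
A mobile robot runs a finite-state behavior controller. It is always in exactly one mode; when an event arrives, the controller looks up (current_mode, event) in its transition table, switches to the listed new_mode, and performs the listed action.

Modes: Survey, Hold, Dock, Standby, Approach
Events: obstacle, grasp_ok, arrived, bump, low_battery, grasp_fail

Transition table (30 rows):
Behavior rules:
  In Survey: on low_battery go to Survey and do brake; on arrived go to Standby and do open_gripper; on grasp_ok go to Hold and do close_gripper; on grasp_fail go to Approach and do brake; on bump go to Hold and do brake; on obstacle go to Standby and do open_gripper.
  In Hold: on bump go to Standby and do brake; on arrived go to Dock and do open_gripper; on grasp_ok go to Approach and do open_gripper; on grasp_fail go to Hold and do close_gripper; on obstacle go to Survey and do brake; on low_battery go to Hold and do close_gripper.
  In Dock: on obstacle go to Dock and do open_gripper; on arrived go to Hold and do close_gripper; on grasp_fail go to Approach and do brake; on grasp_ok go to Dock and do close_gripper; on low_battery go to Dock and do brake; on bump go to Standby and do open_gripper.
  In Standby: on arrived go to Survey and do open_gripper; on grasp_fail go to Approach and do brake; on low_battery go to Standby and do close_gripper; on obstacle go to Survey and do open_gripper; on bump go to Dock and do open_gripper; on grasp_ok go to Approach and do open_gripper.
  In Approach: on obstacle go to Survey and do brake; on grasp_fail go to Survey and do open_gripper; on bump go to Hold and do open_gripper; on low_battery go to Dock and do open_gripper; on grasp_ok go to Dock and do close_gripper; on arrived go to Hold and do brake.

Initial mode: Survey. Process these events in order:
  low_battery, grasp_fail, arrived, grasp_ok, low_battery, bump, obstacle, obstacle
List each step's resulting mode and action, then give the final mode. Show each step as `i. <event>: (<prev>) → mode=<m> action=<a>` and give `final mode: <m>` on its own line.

final mode: Standby

1. low_battery: (Survey) → mode=Survey action=brake
2. grasp_fail: (Survey) → mode=Approach action=brake
3. arrived: (Approach) → mode=Hold action=brake
4. grasp_ok: (Hold) → mode=Approach action=open_gripper
5. low_battery: (Approach) → mode=Dock action=open_gripper
6. bump: (Dock) → mode=Standby action=open_gripper
7. obstacle: (Standby) → mode=Survey action=open_gripper
8. obstacle: (Survey) → mode=Standby action=open_gripper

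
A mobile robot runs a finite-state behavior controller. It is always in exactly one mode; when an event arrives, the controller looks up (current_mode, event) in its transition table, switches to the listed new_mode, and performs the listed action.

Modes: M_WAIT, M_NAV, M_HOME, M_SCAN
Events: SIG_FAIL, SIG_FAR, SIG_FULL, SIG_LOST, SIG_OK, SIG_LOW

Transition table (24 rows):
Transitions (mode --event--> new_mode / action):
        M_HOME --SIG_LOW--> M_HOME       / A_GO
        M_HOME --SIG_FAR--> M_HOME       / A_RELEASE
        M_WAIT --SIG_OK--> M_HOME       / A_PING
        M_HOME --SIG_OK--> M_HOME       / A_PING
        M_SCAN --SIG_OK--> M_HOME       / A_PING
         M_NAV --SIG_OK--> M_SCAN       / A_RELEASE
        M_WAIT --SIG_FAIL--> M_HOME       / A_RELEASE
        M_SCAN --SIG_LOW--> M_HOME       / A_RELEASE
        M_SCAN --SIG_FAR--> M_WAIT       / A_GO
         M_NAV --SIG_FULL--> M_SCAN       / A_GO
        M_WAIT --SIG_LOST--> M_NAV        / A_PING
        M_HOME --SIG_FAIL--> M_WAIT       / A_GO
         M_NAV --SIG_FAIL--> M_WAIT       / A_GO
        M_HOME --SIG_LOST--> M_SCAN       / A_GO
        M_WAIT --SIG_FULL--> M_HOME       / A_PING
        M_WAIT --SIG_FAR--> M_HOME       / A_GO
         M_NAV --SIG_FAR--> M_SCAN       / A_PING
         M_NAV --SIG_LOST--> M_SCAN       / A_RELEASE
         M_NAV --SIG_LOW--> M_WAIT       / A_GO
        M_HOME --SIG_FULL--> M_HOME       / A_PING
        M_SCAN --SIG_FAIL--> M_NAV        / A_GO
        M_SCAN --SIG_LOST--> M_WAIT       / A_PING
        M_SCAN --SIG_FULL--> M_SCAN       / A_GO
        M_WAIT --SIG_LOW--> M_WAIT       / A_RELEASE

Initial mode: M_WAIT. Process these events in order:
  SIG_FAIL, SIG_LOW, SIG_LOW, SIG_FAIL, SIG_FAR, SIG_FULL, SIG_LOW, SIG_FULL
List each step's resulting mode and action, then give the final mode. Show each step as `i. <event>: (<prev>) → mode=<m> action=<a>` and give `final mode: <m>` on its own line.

1. SIG_FAIL: (M_WAIT) → mode=M_HOME action=A_RELEASE
2. SIG_LOW: (M_HOME) → mode=M_HOME action=A_GO
3. SIG_LOW: (M_HOME) → mode=M_HOME action=A_GO
4. SIG_FAIL: (M_HOME) → mode=M_WAIT action=A_GO
5. SIG_FAR: (M_WAIT) → mode=M_HOME action=A_GO
6. SIG_FULL: (M_HOME) → mode=M_HOME action=A_PING
7. SIG_LOW: (M_HOME) → mode=M_HOME action=A_GO
8. SIG_FULL: (M_HOME) → mode=M_HOME action=A_PING

final mode: M_HOME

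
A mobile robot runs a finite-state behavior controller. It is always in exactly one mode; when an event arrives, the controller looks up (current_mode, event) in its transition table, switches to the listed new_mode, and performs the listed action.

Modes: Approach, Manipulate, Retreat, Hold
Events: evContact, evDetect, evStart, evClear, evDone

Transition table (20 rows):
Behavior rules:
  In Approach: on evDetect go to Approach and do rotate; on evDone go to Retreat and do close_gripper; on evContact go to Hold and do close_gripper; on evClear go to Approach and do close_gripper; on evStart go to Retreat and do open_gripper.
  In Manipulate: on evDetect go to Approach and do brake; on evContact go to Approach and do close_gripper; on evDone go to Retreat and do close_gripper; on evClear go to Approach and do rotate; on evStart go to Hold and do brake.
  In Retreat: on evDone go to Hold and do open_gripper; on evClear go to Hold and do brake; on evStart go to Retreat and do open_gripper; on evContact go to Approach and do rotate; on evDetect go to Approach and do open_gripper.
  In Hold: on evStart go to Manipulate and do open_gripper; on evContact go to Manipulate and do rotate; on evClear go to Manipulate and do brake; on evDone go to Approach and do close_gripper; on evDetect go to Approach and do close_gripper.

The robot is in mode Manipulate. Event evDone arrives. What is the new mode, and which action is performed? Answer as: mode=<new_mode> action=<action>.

current mode = Manipulate; filter table to that mode:
  (Manipulate, evDetect) → (Approach, brake)
  (Manipulate, evContact) → (Approach, close_gripper)
  (Manipulate, evDone) → (Retreat, close_gripper)  ← event matches
  (Manipulate, evClear) → (Approach, rotate)
  (Manipulate, evStart) → (Hold, brake)
event = evDone selects (Retreat, close_gripper)

mode=Retreat action=close_gripper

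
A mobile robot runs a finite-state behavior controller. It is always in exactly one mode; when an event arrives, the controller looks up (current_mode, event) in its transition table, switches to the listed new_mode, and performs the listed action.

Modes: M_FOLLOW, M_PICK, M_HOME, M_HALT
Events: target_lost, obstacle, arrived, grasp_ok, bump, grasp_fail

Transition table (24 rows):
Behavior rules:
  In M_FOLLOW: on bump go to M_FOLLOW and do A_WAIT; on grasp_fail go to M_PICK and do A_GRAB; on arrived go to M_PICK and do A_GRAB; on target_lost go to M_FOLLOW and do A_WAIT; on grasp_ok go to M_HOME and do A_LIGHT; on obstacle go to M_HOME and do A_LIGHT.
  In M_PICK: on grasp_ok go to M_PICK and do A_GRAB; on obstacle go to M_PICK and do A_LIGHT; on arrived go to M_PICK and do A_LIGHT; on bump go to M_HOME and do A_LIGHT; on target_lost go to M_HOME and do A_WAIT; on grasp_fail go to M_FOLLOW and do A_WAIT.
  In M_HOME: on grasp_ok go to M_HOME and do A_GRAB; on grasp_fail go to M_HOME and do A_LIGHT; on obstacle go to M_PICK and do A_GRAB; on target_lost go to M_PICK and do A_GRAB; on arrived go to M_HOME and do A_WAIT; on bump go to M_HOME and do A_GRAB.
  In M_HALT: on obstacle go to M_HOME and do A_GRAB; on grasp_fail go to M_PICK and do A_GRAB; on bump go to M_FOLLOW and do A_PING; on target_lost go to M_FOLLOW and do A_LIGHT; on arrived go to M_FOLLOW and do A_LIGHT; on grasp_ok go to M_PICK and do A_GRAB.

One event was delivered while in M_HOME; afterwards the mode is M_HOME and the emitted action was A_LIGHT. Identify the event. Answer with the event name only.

grasp_fail

try target_lost: (M_HOME, target_lost) → (M_PICK, A_GRAB)
try obstacle: (M_HOME, obstacle) → (M_PICK, A_GRAB)
try arrived: (M_HOME, arrived) → (M_HOME, A_WAIT)
try grasp_ok: (M_HOME, grasp_ok) → (M_HOME, A_GRAB)
try bump: (M_HOME, bump) → (M_HOME, A_GRAB)
try grasp_fail: (M_HOME, grasp_fail) → (M_HOME, A_LIGHT)  ← matches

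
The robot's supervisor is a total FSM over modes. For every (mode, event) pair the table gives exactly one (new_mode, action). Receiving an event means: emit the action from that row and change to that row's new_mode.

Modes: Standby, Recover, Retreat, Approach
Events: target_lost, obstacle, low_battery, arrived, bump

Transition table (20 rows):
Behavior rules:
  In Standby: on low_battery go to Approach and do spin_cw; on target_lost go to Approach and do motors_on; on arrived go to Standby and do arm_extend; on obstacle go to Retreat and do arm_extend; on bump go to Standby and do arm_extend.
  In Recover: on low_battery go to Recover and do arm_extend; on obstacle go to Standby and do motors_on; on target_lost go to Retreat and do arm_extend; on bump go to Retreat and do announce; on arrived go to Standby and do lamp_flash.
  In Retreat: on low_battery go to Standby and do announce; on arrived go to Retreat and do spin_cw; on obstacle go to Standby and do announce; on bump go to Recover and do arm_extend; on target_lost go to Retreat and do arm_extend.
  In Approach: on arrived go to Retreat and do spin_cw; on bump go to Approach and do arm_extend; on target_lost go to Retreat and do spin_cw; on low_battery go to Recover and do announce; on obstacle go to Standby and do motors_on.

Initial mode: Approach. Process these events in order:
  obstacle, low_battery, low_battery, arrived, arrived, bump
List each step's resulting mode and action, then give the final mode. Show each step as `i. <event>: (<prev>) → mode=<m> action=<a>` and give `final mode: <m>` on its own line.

final mode: Standby

1. obstacle: (Approach) → mode=Standby action=motors_on
2. low_battery: (Standby) → mode=Approach action=spin_cw
3. low_battery: (Approach) → mode=Recover action=announce
4. arrived: (Recover) → mode=Standby action=lamp_flash
5. arrived: (Standby) → mode=Standby action=arm_extend
6. bump: (Standby) → mode=Standby action=arm_extend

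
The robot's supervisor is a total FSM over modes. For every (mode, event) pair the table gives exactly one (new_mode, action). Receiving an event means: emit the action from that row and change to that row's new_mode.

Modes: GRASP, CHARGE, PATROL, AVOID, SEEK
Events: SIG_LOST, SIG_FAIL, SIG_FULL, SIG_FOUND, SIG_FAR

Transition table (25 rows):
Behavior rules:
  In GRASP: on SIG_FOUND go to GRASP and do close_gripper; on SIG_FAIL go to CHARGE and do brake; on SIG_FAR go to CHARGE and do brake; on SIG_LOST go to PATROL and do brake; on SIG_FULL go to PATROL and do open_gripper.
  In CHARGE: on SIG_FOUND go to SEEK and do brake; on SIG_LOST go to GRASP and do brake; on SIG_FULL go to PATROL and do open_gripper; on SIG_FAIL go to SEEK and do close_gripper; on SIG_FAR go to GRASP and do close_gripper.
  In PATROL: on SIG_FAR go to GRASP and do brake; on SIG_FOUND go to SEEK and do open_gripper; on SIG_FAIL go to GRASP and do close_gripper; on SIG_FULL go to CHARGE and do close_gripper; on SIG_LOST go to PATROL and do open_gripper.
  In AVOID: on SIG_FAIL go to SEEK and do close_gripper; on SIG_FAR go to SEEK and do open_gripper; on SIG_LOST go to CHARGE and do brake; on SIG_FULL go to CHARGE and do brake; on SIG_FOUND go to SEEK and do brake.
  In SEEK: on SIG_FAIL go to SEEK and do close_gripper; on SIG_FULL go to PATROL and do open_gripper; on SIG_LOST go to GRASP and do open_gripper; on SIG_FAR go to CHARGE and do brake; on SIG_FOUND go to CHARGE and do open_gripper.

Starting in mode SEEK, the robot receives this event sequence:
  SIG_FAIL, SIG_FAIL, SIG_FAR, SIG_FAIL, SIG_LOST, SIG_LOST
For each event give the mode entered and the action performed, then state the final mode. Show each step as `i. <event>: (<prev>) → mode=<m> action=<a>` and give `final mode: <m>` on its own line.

final mode: PATROL

1. SIG_FAIL: (SEEK) → mode=SEEK action=close_gripper
2. SIG_FAIL: (SEEK) → mode=SEEK action=close_gripper
3. SIG_FAR: (SEEK) → mode=CHARGE action=brake
4. SIG_FAIL: (CHARGE) → mode=SEEK action=close_gripper
5. SIG_LOST: (SEEK) → mode=GRASP action=open_gripper
6. SIG_LOST: (GRASP) → mode=PATROL action=brake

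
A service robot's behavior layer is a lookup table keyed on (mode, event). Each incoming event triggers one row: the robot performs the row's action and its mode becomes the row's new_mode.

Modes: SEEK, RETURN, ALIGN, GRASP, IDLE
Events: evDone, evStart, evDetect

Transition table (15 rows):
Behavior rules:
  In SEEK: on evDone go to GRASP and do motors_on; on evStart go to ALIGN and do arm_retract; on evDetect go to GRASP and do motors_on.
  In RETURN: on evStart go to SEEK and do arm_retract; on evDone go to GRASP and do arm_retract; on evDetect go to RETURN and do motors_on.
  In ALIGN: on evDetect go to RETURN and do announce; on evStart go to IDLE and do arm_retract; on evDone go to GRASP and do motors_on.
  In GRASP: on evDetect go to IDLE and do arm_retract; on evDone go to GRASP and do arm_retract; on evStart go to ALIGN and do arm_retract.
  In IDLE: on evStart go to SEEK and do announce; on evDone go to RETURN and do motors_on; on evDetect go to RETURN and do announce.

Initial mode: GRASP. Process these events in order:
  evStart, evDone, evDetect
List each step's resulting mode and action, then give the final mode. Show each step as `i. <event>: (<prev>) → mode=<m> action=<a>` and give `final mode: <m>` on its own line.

final mode: IDLE

1. evStart: (GRASP) → mode=ALIGN action=arm_retract
2. evDone: (ALIGN) → mode=GRASP action=motors_on
3. evDetect: (GRASP) → mode=IDLE action=arm_retract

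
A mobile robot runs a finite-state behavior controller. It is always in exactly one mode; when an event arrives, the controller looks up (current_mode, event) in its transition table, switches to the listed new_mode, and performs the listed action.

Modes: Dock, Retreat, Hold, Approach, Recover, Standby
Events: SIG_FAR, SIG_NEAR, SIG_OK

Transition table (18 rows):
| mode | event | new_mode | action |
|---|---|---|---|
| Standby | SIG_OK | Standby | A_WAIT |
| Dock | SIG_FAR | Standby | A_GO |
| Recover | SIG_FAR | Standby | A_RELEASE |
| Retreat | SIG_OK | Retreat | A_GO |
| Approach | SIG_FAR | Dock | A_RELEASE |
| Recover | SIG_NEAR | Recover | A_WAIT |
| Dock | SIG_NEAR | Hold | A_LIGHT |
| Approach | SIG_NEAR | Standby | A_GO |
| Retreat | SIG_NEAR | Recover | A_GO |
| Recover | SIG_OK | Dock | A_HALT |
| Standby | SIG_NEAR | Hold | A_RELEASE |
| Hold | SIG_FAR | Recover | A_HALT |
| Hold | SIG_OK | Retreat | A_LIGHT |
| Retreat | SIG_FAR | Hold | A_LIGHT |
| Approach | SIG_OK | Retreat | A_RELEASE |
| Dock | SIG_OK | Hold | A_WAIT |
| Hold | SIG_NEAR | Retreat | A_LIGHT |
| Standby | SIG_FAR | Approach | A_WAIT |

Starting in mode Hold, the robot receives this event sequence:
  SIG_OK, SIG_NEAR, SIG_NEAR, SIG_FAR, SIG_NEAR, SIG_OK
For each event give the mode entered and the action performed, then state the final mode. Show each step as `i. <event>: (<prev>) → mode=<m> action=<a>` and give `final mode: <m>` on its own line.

final mode: Retreat

1. SIG_OK: (Hold) → mode=Retreat action=A_LIGHT
2. SIG_NEAR: (Retreat) → mode=Recover action=A_GO
3. SIG_NEAR: (Recover) → mode=Recover action=A_WAIT
4. SIG_FAR: (Recover) → mode=Standby action=A_RELEASE
5. SIG_NEAR: (Standby) → mode=Hold action=A_RELEASE
6. SIG_OK: (Hold) → mode=Retreat action=A_LIGHT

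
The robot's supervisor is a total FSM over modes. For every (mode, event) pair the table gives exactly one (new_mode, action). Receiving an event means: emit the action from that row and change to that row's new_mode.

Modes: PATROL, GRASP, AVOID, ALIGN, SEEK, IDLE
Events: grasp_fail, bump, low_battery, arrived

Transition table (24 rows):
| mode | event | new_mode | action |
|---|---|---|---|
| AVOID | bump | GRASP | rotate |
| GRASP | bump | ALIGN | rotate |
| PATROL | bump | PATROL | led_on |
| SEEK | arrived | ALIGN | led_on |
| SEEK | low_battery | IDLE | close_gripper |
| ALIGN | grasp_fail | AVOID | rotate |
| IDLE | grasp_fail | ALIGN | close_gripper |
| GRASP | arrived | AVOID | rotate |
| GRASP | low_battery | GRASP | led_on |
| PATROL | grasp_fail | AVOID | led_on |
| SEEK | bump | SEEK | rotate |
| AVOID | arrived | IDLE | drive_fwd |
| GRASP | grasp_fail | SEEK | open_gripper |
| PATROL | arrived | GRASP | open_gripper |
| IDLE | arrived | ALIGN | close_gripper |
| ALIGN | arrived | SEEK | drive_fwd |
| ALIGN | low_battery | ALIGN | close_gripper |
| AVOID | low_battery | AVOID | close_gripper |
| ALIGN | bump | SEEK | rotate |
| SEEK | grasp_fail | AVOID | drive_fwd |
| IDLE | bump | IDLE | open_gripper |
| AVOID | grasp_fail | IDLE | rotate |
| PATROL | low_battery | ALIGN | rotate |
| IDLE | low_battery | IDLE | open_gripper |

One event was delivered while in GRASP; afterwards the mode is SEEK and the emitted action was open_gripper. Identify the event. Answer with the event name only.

grasp_fail

try grasp_fail: (GRASP, grasp_fail) → (SEEK, open_gripper)  ← matches
try bump: (GRASP, bump) → (ALIGN, rotate)
try low_battery: (GRASP, low_battery) → (GRASP, led_on)
try arrived: (GRASP, arrived) → (AVOID, rotate)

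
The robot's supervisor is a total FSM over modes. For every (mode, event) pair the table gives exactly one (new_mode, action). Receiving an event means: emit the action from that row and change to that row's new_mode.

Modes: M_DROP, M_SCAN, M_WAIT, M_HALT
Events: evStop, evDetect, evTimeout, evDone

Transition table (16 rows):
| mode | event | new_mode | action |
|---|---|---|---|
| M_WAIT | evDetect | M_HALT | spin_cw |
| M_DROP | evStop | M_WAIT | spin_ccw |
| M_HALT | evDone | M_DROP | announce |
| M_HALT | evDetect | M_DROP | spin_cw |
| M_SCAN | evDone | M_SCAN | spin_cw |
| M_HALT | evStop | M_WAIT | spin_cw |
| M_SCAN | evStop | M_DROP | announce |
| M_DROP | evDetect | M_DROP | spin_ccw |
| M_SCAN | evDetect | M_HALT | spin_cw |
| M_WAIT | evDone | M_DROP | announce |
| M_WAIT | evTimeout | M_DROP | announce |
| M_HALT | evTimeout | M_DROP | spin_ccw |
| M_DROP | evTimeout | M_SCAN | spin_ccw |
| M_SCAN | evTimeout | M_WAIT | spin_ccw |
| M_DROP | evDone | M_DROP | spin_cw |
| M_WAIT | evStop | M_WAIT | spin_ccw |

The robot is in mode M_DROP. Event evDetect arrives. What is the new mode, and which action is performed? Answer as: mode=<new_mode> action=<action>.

current mode = M_DROP; filter table to that mode:
  (M_DROP, evStop) → (M_WAIT, spin_ccw)
  (M_DROP, evDetect) → (M_DROP, spin_ccw)  ← event matches
  (M_DROP, evTimeout) → (M_SCAN, spin_ccw)
  (M_DROP, evDone) → (M_DROP, spin_cw)
event = evDetect selects (M_DROP, spin_ccw)

mode=M_DROP action=spin_ccw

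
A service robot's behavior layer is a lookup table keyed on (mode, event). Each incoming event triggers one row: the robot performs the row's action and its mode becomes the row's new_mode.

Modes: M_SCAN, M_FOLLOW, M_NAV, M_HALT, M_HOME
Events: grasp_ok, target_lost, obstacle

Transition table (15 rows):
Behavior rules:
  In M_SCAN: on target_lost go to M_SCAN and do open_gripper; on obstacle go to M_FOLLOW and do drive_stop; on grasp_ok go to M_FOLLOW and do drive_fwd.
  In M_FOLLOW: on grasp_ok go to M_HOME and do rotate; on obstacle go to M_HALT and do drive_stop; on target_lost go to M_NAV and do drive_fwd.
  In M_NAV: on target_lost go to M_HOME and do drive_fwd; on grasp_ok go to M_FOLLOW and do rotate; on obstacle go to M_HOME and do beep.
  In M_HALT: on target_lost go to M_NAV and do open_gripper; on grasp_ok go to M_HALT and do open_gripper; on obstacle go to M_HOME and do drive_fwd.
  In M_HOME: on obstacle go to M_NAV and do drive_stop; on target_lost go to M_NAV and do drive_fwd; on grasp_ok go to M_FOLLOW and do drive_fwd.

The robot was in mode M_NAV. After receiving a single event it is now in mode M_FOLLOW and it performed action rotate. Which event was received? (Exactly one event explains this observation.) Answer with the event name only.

grasp_ok

try grasp_ok: (M_NAV, grasp_ok) → (M_FOLLOW, rotate)  ← matches
try target_lost: (M_NAV, target_lost) → (M_HOME, drive_fwd)
try obstacle: (M_NAV, obstacle) → (M_HOME, beep)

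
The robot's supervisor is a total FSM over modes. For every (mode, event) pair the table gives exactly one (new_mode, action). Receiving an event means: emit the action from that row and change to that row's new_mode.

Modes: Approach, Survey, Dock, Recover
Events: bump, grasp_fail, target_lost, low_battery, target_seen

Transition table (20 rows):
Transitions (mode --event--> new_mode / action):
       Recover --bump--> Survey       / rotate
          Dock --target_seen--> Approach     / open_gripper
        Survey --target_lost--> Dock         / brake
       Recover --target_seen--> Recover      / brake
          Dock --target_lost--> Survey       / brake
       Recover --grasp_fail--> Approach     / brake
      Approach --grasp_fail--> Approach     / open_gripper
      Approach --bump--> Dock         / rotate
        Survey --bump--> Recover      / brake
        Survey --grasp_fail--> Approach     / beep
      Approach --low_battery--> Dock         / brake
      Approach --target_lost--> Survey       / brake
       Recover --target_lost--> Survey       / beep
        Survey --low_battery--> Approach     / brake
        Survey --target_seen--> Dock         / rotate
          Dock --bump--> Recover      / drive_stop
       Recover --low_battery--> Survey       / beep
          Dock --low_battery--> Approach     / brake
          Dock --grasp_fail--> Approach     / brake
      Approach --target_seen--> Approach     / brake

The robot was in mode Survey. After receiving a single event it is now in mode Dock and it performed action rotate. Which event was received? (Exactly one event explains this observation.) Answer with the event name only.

target_seen

try bump: (Survey, bump) → (Recover, brake)
try grasp_fail: (Survey, grasp_fail) → (Approach, beep)
try target_lost: (Survey, target_lost) → (Dock, brake)
try low_battery: (Survey, low_battery) → (Approach, brake)
try target_seen: (Survey, target_seen) → (Dock, rotate)  ← matches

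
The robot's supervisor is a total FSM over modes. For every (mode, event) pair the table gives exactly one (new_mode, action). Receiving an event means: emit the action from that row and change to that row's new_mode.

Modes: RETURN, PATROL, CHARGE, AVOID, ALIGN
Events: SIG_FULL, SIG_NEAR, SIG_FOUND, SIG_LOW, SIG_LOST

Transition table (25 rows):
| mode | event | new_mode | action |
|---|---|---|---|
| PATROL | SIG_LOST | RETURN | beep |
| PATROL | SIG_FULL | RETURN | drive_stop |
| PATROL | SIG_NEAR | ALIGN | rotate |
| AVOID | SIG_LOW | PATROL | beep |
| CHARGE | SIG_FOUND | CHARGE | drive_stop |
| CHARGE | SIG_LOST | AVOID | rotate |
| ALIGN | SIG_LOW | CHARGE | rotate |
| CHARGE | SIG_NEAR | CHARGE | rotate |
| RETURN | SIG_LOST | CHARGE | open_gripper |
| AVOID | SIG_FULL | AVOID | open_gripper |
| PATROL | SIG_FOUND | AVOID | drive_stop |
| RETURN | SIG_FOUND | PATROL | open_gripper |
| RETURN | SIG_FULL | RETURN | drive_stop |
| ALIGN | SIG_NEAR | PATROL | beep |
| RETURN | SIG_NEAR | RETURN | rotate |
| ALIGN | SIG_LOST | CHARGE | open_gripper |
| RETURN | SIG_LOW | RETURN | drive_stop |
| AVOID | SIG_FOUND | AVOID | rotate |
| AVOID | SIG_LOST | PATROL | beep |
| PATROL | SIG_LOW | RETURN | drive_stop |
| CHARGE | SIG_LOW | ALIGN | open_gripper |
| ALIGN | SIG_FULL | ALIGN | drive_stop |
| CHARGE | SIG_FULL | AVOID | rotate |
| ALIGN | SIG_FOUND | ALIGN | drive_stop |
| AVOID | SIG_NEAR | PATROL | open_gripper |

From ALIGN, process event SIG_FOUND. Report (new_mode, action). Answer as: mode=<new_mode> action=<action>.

mode=ALIGN action=drive_stop

current mode = ALIGN; filter table to that mode:
  (ALIGN, SIG_LOW) → (CHARGE, rotate)
  (ALIGN, SIG_NEAR) → (PATROL, beep)
  (ALIGN, SIG_LOST) → (CHARGE, open_gripper)
  (ALIGN, SIG_FULL) → (ALIGN, drive_stop)
  (ALIGN, SIG_FOUND) → (ALIGN, drive_stop)  ← event matches
event = SIG_FOUND selects (ALIGN, drive_stop)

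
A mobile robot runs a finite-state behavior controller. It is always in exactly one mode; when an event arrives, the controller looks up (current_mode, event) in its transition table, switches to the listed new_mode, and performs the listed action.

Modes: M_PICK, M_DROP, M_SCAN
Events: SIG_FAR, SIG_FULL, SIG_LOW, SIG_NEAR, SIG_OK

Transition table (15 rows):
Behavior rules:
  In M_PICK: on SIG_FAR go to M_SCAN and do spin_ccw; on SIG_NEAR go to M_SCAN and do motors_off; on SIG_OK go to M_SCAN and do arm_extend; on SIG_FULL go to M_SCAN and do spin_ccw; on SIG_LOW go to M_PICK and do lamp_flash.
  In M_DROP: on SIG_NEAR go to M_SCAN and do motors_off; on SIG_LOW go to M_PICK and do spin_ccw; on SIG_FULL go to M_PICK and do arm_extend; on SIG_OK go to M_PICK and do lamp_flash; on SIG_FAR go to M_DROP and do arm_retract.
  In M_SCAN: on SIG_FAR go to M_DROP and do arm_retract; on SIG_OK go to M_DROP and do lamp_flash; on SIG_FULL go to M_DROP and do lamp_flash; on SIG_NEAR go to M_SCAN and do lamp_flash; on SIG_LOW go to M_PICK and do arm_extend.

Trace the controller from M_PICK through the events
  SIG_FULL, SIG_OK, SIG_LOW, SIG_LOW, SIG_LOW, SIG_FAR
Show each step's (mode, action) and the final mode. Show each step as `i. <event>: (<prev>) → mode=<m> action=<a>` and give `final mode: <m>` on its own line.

1. SIG_FULL: (M_PICK) → mode=M_SCAN action=spin_ccw
2. SIG_OK: (M_SCAN) → mode=M_DROP action=lamp_flash
3. SIG_LOW: (M_DROP) → mode=M_PICK action=spin_ccw
4. SIG_LOW: (M_PICK) → mode=M_PICK action=lamp_flash
5. SIG_LOW: (M_PICK) → mode=M_PICK action=lamp_flash
6. SIG_FAR: (M_PICK) → mode=M_SCAN action=spin_ccw

final mode: M_SCAN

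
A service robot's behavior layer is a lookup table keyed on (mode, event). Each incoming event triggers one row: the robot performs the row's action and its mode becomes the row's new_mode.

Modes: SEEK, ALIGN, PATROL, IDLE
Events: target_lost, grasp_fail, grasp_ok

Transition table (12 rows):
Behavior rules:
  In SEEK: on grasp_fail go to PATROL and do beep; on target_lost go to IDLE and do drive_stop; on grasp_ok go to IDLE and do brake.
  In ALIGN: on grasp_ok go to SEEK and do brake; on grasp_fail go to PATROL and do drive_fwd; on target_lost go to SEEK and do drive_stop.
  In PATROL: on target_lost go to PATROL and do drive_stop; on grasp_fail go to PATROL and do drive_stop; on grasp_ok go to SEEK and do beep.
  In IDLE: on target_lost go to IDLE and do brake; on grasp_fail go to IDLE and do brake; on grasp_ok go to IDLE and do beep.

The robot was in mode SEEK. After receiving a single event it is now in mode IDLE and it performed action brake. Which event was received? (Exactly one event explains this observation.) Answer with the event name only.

try target_lost: (SEEK, target_lost) → (IDLE, drive_stop)
try grasp_fail: (SEEK, grasp_fail) → (PATROL, beep)
try grasp_ok: (SEEK, grasp_ok) → (IDLE, brake)  ← matches

grasp_ok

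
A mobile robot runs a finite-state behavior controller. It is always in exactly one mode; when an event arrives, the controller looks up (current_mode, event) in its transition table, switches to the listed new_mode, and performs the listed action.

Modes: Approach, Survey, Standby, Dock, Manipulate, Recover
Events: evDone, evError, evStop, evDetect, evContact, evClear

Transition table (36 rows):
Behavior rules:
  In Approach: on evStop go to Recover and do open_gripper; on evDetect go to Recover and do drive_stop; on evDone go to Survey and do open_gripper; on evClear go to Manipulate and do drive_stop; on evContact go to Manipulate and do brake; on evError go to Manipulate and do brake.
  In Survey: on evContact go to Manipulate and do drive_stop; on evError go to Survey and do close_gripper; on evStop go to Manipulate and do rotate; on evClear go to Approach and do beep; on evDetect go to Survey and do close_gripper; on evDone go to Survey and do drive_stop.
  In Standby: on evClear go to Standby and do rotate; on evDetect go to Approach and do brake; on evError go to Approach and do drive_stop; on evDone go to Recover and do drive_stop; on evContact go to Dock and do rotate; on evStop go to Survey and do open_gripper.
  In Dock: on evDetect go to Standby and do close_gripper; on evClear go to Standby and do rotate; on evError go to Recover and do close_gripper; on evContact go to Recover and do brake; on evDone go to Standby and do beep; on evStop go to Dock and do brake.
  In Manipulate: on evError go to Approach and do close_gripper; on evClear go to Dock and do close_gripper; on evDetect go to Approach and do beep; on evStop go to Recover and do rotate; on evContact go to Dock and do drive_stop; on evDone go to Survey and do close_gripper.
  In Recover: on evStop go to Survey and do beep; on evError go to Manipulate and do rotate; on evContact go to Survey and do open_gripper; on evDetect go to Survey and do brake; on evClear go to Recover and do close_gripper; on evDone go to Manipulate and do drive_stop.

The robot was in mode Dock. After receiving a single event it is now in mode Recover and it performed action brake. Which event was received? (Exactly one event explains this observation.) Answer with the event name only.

try evDone: (Dock, evDone) → (Standby, beep)
try evError: (Dock, evError) → (Recover, close_gripper)
try evStop: (Dock, evStop) → (Dock, brake)
try evDetect: (Dock, evDetect) → (Standby, close_gripper)
try evContact: (Dock, evContact) → (Recover, brake)  ← matches
try evClear: (Dock, evClear) → (Standby, rotate)

evContact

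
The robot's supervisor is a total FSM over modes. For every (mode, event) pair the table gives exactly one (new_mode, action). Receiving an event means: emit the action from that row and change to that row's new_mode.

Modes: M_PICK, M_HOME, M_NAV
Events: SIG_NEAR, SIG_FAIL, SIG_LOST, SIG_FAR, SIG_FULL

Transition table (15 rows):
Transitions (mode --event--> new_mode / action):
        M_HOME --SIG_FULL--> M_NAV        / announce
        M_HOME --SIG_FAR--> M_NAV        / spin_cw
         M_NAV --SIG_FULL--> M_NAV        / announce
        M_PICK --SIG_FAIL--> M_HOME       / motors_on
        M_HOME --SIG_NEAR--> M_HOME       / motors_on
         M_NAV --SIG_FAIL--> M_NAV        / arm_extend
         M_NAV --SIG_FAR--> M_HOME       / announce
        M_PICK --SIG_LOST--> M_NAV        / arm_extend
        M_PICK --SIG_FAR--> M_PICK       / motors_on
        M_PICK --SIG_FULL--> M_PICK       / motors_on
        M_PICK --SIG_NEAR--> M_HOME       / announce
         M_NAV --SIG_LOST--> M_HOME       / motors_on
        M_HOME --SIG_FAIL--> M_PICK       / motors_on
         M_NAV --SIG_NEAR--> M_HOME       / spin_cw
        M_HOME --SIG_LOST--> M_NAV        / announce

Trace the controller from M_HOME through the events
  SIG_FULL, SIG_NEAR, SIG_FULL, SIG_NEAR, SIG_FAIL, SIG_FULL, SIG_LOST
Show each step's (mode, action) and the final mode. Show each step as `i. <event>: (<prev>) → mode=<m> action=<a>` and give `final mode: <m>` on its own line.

final mode: M_NAV

1. SIG_FULL: (M_HOME) → mode=M_NAV action=announce
2. SIG_NEAR: (M_NAV) → mode=M_HOME action=spin_cw
3. SIG_FULL: (M_HOME) → mode=M_NAV action=announce
4. SIG_NEAR: (M_NAV) → mode=M_HOME action=spin_cw
5. SIG_FAIL: (M_HOME) → mode=M_PICK action=motors_on
6. SIG_FULL: (M_PICK) → mode=M_PICK action=motors_on
7. SIG_LOST: (M_PICK) → mode=M_NAV action=arm_extend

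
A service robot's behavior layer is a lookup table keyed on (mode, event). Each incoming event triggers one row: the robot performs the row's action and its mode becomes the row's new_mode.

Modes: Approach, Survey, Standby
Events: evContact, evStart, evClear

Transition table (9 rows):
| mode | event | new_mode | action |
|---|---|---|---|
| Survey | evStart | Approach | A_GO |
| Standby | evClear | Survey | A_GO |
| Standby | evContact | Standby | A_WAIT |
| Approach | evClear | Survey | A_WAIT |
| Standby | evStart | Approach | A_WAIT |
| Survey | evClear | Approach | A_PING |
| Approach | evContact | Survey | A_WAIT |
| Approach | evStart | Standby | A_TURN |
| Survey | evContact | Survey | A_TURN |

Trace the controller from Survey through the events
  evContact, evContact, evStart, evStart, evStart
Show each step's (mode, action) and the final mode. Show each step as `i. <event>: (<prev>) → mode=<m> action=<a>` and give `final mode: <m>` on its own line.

final mode: Approach

1. evContact: (Survey) → mode=Survey action=A_TURN
2. evContact: (Survey) → mode=Survey action=A_TURN
3. evStart: (Survey) → mode=Approach action=A_GO
4. evStart: (Approach) → mode=Standby action=A_TURN
5. evStart: (Standby) → mode=Approach action=A_WAIT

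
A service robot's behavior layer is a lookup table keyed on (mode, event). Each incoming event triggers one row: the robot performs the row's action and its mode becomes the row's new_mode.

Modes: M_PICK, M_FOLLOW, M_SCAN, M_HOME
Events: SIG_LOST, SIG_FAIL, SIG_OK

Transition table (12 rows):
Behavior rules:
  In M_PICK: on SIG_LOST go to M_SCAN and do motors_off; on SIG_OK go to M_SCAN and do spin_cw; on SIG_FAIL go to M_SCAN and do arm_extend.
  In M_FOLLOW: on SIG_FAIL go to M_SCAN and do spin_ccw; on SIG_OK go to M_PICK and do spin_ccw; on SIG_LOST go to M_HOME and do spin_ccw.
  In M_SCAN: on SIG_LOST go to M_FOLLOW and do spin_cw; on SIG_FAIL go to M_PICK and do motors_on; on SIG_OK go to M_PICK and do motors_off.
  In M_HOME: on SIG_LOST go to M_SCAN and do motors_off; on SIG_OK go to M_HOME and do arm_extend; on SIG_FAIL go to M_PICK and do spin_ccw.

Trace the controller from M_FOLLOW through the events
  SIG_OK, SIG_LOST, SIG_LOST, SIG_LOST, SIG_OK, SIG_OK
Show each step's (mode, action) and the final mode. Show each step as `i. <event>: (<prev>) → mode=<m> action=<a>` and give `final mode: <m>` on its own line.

1. SIG_OK: (M_FOLLOW) → mode=M_PICK action=spin_ccw
2. SIG_LOST: (M_PICK) → mode=M_SCAN action=motors_off
3. SIG_LOST: (M_SCAN) → mode=M_FOLLOW action=spin_cw
4. SIG_LOST: (M_FOLLOW) → mode=M_HOME action=spin_ccw
5. SIG_OK: (M_HOME) → mode=M_HOME action=arm_extend
6. SIG_OK: (M_HOME) → mode=M_HOME action=arm_extend

final mode: M_HOME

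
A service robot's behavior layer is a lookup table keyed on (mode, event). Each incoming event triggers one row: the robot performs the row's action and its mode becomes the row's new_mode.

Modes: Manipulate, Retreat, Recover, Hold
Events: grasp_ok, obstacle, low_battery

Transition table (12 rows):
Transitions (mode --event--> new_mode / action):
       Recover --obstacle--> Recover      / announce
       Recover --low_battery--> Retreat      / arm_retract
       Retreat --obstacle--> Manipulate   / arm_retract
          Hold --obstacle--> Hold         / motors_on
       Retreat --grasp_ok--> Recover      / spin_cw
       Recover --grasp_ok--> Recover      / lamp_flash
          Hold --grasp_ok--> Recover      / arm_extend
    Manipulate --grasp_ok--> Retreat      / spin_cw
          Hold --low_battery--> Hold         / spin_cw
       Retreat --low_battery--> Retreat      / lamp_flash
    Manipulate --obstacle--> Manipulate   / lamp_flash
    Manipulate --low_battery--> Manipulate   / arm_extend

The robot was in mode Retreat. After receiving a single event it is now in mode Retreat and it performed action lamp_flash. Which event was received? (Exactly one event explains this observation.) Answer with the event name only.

low_battery

try grasp_ok: (Retreat, grasp_ok) → (Recover, spin_cw)
try obstacle: (Retreat, obstacle) → (Manipulate, arm_retract)
try low_battery: (Retreat, low_battery) → (Retreat, lamp_flash)  ← matches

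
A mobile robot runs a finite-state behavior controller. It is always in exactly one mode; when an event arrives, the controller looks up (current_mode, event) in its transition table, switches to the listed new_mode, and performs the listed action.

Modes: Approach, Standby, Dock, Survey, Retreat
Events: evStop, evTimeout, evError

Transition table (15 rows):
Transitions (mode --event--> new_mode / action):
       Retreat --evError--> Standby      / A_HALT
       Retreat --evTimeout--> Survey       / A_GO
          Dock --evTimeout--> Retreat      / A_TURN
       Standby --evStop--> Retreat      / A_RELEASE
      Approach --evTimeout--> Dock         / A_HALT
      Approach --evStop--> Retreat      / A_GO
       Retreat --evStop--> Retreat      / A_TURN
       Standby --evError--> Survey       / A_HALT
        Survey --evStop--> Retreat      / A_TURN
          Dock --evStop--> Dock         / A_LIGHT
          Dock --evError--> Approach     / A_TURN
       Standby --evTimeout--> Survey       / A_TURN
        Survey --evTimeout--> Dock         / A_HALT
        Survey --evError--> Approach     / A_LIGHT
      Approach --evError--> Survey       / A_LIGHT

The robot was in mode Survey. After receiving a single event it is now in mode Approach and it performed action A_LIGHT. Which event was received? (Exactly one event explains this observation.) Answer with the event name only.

evError

try evStop: (Survey, evStop) → (Retreat, A_TURN)
try evTimeout: (Survey, evTimeout) → (Dock, A_HALT)
try evError: (Survey, evError) → (Approach, A_LIGHT)  ← matches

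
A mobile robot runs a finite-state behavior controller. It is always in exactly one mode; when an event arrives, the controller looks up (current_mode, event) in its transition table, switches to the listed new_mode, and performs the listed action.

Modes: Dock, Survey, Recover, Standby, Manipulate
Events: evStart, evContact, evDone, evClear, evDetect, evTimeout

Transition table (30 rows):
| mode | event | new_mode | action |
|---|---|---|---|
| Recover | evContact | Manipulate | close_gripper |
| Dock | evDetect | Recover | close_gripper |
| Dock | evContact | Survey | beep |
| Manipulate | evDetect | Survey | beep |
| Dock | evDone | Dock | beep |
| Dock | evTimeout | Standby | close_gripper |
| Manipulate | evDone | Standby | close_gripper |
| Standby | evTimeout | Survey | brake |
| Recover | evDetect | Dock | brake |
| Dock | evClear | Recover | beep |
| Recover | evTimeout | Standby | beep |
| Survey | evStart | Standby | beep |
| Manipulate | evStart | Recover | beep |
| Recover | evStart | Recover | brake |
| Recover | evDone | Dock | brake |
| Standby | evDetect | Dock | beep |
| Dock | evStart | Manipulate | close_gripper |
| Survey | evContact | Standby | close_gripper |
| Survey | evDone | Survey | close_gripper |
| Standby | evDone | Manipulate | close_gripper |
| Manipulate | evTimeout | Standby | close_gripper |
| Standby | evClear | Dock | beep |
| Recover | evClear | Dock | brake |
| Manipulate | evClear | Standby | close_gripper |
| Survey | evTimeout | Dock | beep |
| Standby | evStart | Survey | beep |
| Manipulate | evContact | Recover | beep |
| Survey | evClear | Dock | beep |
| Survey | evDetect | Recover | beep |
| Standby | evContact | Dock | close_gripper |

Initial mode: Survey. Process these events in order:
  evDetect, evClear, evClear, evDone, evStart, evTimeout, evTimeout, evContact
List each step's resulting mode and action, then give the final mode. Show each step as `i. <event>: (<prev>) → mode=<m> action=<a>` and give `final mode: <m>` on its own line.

final mode: Standby

1. evDetect: (Survey) → mode=Recover action=beep
2. evClear: (Recover) → mode=Dock action=brake
3. evClear: (Dock) → mode=Recover action=beep
4. evDone: (Recover) → mode=Dock action=brake
5. evStart: (Dock) → mode=Manipulate action=close_gripper
6. evTimeout: (Manipulate) → mode=Standby action=close_gripper
7. evTimeout: (Standby) → mode=Survey action=brake
8. evContact: (Survey) → mode=Standby action=close_gripper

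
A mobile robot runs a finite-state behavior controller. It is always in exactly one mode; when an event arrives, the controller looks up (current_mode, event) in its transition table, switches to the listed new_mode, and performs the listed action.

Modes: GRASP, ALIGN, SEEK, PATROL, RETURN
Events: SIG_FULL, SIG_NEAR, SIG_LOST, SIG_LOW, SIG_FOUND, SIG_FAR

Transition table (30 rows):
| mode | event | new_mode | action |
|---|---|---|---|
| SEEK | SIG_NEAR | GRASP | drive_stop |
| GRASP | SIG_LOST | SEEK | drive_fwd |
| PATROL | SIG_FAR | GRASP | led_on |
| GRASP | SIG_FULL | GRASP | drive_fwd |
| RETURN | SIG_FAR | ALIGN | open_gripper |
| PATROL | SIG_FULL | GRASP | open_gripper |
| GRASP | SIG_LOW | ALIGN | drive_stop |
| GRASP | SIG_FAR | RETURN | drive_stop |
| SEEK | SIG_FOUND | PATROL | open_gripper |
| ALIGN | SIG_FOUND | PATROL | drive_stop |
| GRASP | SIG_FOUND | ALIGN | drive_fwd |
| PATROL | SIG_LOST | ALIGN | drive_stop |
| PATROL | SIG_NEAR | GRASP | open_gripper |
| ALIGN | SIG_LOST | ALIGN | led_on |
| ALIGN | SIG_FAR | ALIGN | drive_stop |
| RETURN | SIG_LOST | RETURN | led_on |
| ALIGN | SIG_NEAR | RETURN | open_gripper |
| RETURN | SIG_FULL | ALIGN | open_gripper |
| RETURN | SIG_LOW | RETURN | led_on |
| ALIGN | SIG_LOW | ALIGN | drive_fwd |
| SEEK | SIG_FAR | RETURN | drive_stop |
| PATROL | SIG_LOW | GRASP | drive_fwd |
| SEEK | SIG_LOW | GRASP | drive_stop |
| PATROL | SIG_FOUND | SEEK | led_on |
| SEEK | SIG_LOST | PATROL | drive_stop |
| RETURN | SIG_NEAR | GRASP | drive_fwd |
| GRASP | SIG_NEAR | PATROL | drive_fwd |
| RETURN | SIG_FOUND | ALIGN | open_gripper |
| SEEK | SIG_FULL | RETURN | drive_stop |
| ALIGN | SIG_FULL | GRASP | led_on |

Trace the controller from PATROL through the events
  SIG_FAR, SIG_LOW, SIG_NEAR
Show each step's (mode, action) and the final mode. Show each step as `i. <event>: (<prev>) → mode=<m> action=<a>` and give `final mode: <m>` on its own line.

1. SIG_FAR: (PATROL) → mode=GRASP action=led_on
2. SIG_LOW: (GRASP) → mode=ALIGN action=drive_stop
3. SIG_NEAR: (ALIGN) → mode=RETURN action=open_gripper

final mode: RETURN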